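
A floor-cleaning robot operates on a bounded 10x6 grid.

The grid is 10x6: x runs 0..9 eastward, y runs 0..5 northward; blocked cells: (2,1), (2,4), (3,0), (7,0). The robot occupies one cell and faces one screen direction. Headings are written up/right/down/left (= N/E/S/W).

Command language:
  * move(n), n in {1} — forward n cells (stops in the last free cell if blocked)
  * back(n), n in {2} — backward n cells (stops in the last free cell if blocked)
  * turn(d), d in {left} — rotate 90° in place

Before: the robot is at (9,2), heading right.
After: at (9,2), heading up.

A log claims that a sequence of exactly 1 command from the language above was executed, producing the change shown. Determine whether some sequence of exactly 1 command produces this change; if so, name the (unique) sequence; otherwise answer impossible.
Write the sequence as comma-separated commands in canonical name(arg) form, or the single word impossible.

key: (9,2) unchanged — the single command moves nothing
initial: at (9,2), heading right
t=1 turn(left) ⇒ at (9,2), heading up
uniquely the one of 3 1-step routes that fits.

turn(left)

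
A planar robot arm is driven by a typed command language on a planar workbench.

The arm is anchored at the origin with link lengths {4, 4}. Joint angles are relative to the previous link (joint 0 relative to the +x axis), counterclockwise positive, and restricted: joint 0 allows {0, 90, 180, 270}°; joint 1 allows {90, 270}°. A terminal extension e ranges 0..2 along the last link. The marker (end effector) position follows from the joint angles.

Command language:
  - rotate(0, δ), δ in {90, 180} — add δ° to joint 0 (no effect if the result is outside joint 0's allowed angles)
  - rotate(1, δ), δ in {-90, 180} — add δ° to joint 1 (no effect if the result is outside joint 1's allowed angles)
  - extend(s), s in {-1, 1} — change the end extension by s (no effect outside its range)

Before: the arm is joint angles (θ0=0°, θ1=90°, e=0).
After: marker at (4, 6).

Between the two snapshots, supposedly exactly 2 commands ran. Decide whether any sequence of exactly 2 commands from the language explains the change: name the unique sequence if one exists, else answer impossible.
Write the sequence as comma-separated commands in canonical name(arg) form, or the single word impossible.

extend(1), extend(1)

t0: joint angles (θ0=0°, θ1=90°, e=0)
[1] after extend(1): joint angles (θ0=0°, θ1=90°, e=1)
[2] after extend(1): joint angles (θ0=0°, θ1=90°, e=2)
all 36 alternatives checked — unique.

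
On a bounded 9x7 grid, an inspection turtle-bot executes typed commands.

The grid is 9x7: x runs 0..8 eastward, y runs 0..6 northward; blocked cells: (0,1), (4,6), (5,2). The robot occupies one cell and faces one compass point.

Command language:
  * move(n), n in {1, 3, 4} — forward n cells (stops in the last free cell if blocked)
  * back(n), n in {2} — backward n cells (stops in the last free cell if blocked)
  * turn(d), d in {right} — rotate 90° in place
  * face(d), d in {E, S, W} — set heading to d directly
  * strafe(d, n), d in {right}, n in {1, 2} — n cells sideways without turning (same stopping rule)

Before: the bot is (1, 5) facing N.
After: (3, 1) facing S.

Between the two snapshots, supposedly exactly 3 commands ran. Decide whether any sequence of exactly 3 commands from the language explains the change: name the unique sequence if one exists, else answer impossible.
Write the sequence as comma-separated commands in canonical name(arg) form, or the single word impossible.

strafe(right, 2), face(S), move(4)

key: running move(4) before strafe(right, 2) would end elsewhere — order is forced
begin: (1, 5) facing N
step 1 (strafe(right, 2)): (3, 5) facing N
step 2 (face(S)): (3, 5) facing S
step 3 (move(4)): (3, 1) facing S
no rival 3-sequence matches.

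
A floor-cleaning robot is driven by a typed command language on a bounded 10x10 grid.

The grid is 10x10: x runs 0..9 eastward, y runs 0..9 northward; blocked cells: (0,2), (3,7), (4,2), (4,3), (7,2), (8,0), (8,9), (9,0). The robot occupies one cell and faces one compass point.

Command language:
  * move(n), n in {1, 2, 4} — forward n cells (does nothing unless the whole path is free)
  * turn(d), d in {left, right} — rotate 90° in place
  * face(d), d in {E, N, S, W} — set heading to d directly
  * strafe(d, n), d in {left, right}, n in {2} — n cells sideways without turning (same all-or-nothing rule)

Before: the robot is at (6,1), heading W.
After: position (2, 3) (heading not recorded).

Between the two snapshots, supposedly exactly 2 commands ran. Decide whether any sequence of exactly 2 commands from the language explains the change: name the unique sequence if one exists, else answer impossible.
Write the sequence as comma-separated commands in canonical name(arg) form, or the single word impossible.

move(4), strafe(right, 2)

key: running strafe(right, 2) before move(4) would end elsewhere — order is forced
begin: at (6,1), heading W
step 1 (move(4)): at (2,1), heading W
step 2 (strafe(right, 2)): at (2,3), heading W
no other 2-command option fits: unique.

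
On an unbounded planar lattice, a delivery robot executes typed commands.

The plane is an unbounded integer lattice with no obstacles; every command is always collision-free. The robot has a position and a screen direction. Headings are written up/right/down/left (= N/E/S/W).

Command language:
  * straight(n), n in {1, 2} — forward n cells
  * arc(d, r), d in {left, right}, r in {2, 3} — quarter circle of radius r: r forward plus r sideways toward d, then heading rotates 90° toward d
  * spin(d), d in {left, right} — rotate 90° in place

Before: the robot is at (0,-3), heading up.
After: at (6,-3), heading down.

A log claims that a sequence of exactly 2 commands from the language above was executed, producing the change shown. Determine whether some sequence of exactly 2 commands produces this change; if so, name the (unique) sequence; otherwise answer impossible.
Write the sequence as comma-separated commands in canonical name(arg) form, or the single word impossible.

arc(right, 3), arc(right, 3)

key: position moved to (6,-3) AND the heading swung to S — translation plus rotation needed
initial: at (0,-3), heading up
1. arc(right, 3) → at (3,0), heading right
2. arc(right, 3) → at (6,-3), heading down
no other 2-command option fits: unique.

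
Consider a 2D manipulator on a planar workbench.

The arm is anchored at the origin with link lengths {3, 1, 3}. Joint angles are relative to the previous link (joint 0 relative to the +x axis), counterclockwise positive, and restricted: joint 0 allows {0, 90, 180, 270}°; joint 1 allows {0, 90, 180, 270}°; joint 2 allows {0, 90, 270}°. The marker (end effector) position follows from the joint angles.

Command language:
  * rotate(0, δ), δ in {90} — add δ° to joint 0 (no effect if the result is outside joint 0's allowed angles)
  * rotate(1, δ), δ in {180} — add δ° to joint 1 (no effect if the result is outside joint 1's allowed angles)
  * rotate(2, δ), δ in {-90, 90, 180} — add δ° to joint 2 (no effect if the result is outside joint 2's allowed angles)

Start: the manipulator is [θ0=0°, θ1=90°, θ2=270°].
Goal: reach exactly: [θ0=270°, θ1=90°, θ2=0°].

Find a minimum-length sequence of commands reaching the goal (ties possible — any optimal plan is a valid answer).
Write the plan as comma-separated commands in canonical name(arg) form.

begin: [θ0=0°, θ1=90°, θ2=270°]
t=1 rotate(2, 90) ⇒ [θ0=0°, θ1=90°, θ2=0°]
t=2 rotate(0, 90) ⇒ [θ0=90°, θ1=90°, θ2=0°]
t=3 rotate(0, 90) ⇒ [θ0=180°, θ1=90°, θ2=0°]
t=4 rotate(0, 90) ⇒ [θ0=270°, θ1=90°, θ2=0°]
nothing shorter than 4 reaches the goal.

rotate(2, 90), rotate(0, 90), rotate(0, 90), rotate(0, 90)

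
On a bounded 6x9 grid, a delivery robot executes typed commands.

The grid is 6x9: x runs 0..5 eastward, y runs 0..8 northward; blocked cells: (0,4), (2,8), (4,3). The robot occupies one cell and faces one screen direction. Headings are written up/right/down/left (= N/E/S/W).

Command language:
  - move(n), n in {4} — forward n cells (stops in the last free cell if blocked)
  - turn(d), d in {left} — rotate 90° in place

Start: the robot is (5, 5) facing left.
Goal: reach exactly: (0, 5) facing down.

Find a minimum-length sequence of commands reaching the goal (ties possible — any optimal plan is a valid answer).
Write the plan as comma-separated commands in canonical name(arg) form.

initial: (5, 5) facing left
1. move(4) → (1, 5) facing left
2. move(4) → (0, 5) facing left
3. turn(left) → (0, 5) facing down
shorter routes all fall short; 3 is best.

move(4), move(4), turn(left)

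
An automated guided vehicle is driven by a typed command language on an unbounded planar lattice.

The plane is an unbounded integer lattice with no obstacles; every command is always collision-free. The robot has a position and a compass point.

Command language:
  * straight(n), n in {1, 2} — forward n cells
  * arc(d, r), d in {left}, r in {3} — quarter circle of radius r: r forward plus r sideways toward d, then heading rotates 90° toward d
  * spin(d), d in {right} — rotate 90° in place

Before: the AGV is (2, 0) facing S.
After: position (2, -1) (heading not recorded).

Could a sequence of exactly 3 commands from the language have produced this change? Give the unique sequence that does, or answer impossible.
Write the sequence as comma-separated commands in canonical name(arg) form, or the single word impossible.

straight(1), spin(right), spin(right)

key: running spin(right) before straight(1) would end elsewhere — order is forced
initial: (2, 0) facing S
step 1 (straight(1)): (2, -1) facing S
step 2 (spin(right)): (2, -1) facing W
step 3 (spin(right)): (2, -1) facing N
all 64 alternatives checked — unique.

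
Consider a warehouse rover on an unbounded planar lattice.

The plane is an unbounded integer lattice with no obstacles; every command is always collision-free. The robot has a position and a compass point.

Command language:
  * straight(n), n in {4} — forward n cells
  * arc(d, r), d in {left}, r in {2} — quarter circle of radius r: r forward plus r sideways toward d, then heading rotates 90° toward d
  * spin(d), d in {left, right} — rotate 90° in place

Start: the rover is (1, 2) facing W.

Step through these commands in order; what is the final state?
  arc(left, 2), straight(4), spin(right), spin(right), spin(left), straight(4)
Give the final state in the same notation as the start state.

begin: (1, 2) facing W
t=1 arc(left, 2) ⇒ (-1, 0) facing S
t=2 straight(4) ⇒ (-1, -4) facing S
t=3 spin(right) ⇒ (-1, -4) facing W
t=4 spin(right) ⇒ (-1, -4) facing N
t=5 spin(left) ⇒ (-1, -4) facing W
t=6 straight(4) ⇒ (-5, -4) facing W

(-5, -4) facing W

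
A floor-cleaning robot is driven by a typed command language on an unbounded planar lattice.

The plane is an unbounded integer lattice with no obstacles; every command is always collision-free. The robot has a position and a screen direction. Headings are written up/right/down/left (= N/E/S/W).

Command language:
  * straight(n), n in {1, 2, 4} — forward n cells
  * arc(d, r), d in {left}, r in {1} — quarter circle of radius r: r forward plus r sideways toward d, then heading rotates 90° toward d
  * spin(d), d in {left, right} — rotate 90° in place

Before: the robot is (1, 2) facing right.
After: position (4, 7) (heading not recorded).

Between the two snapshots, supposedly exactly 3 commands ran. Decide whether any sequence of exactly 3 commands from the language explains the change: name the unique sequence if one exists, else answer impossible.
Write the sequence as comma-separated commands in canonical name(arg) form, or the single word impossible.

straight(2), arc(left, 1), straight(4)

key: order matters: swapping straight(2) and straight(4) lands elsewhere
from: (1, 2) facing right
1. straight(2) → (3, 2) facing right
2. arc(left, 1) → (4, 3) facing up
3. straight(4) → (4, 7) facing up
no other 3-command option fits: unique.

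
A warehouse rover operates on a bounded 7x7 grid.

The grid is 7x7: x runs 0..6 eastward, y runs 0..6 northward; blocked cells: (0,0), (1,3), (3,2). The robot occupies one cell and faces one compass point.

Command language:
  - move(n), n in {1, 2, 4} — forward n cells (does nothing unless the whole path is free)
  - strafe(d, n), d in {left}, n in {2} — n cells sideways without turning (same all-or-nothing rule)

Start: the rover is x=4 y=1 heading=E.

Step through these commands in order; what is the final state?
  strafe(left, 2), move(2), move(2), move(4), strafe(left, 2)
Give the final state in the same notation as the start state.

begin: x=4 y=1 heading=E
t=1 strafe(left, 2) ⇒ x=4 y=3 heading=E
t=2 move(2) ⇒ x=6 y=3 heading=E
t=3 move(2) ⇒ x=6 y=3 heading=E
t=4 move(4) ⇒ x=6 y=3 heading=E
t=5 strafe(left, 2) ⇒ x=6 y=5 heading=E

x=6 y=5 heading=E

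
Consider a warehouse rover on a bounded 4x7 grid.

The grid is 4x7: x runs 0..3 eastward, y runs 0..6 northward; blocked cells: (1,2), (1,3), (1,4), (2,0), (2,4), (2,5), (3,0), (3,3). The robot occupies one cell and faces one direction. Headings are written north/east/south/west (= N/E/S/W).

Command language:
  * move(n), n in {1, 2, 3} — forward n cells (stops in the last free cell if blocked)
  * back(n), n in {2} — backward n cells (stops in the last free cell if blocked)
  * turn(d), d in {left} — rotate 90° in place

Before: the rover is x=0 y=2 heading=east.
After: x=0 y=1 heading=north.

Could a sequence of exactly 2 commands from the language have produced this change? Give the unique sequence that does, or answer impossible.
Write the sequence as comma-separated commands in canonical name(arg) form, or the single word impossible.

no 2-step route produces this change.

impossible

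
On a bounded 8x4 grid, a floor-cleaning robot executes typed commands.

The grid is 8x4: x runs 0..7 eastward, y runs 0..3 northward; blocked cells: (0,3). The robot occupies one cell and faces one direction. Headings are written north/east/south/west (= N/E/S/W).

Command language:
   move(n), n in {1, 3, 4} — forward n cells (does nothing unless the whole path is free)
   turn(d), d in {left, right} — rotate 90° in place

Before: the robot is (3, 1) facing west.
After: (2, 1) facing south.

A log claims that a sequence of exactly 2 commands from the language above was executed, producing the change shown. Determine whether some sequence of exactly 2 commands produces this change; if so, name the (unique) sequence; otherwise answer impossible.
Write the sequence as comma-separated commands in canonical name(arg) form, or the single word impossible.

key: position moved to (2,1) AND the heading swung to S — translation plus rotation needed
t0: (3, 1) facing west
1. move(1) → (2, 1) facing west
2. turn(left) → (2, 1) facing south
all 25 alternatives checked — unique.

move(1), turn(left)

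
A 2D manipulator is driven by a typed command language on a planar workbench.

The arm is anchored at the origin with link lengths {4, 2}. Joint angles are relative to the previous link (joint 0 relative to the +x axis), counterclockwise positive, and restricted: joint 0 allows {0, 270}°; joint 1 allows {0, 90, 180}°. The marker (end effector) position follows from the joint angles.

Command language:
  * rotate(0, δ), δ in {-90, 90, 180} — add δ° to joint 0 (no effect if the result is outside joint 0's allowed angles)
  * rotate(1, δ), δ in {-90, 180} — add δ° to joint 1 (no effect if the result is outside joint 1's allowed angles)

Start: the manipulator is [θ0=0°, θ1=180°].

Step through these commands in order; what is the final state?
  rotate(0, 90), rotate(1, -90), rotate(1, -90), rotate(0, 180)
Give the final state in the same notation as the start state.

[θ0=0°, θ1=0°]

initial: [θ0=0°, θ1=180°]
[1] after rotate(0, 90): [θ0=0°, θ1=180°]
[2] after rotate(1, -90): [θ0=0°, θ1=90°]
[3] after rotate(1, -90): [θ0=0°, θ1=0°]
[4] after rotate(0, 180): [θ0=0°, θ1=0°]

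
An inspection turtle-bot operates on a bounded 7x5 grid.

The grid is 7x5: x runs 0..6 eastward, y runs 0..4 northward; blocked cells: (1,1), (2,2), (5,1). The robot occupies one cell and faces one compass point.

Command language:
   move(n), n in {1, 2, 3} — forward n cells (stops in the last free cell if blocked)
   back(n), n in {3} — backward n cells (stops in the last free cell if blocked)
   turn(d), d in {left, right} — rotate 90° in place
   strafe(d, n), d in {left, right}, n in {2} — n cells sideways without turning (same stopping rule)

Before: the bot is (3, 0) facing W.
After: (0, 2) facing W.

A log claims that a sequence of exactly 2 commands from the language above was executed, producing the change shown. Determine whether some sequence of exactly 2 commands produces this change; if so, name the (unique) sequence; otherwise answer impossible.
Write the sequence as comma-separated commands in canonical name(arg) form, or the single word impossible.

key: heading stays W — no command in the sequence turns
begin: (3, 0) facing W
[1] after move(3): (0, 0) facing W
[2] after strafe(right, 2): (0, 2) facing W
all 64 alternatives checked — unique.

move(3), strafe(right, 2)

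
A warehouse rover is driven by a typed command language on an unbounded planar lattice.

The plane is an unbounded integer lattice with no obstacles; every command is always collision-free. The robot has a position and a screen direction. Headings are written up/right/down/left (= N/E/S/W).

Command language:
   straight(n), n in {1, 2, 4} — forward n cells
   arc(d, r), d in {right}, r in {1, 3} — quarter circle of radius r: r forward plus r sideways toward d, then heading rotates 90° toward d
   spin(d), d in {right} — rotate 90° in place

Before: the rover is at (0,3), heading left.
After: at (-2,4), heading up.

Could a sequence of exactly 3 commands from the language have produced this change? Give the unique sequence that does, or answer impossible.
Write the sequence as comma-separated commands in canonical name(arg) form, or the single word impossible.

key: position moved to (-2,4) AND the heading swung to N — translation plus rotation needed
start: at (0,3), heading left
1. straight(2) → at (-2,3), heading left
2. spin(right) → at (-2,3), heading up
3. straight(1) → at (-2,4), heading up
all 216 alternatives checked — unique.

straight(2), spin(right), straight(1)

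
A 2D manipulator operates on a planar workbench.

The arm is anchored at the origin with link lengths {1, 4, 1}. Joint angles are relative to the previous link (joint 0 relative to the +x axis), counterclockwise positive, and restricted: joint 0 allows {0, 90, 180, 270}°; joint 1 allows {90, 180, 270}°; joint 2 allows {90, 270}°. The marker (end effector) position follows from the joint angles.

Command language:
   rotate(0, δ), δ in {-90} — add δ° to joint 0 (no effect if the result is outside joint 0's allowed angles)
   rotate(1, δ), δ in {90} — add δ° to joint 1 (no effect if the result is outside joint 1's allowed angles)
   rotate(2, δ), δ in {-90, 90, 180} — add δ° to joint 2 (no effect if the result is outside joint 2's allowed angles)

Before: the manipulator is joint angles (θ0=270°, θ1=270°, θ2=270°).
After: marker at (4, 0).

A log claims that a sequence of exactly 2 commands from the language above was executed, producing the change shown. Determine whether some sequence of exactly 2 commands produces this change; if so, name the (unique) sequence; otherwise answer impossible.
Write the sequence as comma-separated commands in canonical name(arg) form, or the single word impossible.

rotate(0, -90), rotate(0, -90)

from: joint angles (θ0=270°, θ1=270°, θ2=270°)
t=1 rotate(0, -90) ⇒ joint angles (θ0=180°, θ1=270°, θ2=270°)
t=2 rotate(0, -90) ⇒ joint angles (θ0=90°, θ1=270°, θ2=270°)
all 25 alternatives checked — unique.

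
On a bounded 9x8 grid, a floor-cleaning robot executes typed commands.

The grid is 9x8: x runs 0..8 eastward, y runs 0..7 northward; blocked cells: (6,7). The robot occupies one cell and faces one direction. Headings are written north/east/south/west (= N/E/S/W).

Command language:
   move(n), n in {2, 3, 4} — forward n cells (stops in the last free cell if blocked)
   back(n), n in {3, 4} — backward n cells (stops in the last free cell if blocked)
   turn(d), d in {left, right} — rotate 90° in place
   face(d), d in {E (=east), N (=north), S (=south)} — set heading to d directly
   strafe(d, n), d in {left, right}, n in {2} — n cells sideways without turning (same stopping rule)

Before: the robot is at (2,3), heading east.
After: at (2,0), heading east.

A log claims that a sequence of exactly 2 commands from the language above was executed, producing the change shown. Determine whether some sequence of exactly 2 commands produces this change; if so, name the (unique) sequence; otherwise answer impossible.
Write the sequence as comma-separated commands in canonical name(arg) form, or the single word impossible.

key: still facing E at the end — nothing in the sequence rotates
start: at (2,3), heading east
1. strafe(right, 2) → at (2,1), heading east
2. strafe(right, 2) → at (2,0), heading east
no rival 2-sequence matches.

strafe(right, 2), strafe(right, 2)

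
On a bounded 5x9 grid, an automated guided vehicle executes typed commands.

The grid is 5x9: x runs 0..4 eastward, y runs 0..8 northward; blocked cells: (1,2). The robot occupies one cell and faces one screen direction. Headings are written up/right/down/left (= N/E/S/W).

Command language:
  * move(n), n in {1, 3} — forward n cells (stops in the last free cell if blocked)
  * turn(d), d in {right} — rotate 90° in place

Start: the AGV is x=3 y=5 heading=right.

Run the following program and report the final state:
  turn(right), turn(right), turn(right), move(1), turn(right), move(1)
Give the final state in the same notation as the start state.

x=4 y=6 heading=right

initial: x=3 y=5 heading=right
step 1 (turn(right)): x=3 y=5 heading=down
step 2 (turn(right)): x=3 y=5 heading=left
step 3 (turn(right)): x=3 y=5 heading=up
step 4 (move(1)): x=3 y=6 heading=up
step 5 (turn(right)): x=3 y=6 heading=right
step 6 (move(1)): x=4 y=6 heading=right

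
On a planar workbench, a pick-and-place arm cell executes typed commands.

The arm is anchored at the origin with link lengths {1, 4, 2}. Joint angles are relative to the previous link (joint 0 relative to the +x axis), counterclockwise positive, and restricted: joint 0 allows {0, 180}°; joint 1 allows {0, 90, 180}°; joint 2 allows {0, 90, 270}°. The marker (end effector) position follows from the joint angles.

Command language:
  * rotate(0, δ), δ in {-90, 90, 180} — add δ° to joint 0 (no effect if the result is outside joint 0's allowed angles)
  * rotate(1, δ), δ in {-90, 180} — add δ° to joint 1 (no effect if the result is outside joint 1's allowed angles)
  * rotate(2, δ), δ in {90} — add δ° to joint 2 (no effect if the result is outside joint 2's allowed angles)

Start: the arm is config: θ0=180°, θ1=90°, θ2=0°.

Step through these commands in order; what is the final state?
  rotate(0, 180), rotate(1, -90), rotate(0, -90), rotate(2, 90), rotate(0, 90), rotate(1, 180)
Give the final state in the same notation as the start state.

from: config: θ0=180°, θ1=90°, θ2=0°
step 1 (rotate(0, 180)): config: θ0=0°, θ1=90°, θ2=0°
step 2 (rotate(1, -90)): config: θ0=0°, θ1=0°, θ2=0°
step 3 (rotate(0, -90)): config: θ0=0°, θ1=0°, θ2=0°
step 4 (rotate(2, 90)): config: θ0=0°, θ1=0°, θ2=90°
step 5 (rotate(0, 90)): config: θ0=0°, θ1=0°, θ2=90°
step 6 (rotate(1, 180)): config: θ0=0°, θ1=180°, θ2=90°

config: θ0=0°, θ1=180°, θ2=90°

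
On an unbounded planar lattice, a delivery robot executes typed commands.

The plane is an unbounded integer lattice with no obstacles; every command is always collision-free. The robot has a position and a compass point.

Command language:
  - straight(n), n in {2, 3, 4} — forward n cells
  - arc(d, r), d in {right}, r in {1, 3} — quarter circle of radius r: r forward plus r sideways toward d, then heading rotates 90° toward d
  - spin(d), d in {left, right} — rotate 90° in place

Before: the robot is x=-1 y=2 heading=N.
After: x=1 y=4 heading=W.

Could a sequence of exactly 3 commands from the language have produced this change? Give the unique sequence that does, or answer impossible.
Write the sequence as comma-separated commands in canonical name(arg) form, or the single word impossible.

key: cell and facing (now W) both changed — the 3 commands mix motion and turning
t0: x=-1 y=2 heading=N
[1] after arc(right, 3): x=2 y=5 heading=E
[2] after spin(right): x=2 y=5 heading=S
[3] after arc(right, 1): x=1 y=4 heading=W
uniquely the one of 343 3-step routes that fits.

arc(right, 3), spin(right), arc(right, 1)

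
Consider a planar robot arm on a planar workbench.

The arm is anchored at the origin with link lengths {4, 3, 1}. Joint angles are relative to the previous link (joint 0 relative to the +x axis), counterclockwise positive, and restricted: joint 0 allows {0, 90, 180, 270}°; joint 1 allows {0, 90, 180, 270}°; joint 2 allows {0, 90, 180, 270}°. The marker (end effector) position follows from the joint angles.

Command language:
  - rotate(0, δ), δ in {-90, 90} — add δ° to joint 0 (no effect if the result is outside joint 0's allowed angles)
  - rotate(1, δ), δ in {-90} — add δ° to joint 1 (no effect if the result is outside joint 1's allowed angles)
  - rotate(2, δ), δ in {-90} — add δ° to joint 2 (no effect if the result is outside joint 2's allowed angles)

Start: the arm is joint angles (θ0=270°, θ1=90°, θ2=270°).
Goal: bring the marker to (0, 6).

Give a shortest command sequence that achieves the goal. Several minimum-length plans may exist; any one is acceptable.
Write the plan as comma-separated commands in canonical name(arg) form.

initial: joint angles (θ0=270°, θ1=90°, θ2=270°)
step 1 (rotate(1, -90)): joint angles (θ0=270°, θ1=0°, θ2=270°)
step 2 (rotate(0, -90)): joint angles (θ0=180°, θ1=0°, θ2=270°)
step 3 (rotate(0, -90)): joint angles (θ0=90°, θ1=0°, θ2=270°)
step 4 (rotate(2, -90)): joint angles (θ0=90°, θ1=0°, θ2=180°)
minimal: 4 command(s), checked below 4.

rotate(1, -90), rotate(0, -90), rotate(0, -90), rotate(2, -90)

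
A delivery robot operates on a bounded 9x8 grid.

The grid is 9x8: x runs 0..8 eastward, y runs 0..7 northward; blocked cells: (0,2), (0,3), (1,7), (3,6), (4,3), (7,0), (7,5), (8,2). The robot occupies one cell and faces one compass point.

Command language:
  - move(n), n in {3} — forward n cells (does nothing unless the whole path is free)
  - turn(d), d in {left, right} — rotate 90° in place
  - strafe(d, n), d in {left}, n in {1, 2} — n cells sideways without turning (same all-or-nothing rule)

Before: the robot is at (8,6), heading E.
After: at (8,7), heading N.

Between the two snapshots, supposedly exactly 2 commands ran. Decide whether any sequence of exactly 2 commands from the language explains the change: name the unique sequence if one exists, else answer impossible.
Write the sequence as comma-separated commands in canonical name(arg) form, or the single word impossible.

strafe(left, 1), turn(left)

key: running turn(left) before strafe(left, 1) would end elsewhere — order is forced
begin: at (8,6), heading E
t=1 strafe(left, 1) ⇒ at (8,7), heading E
t=2 turn(left) ⇒ at (8,7), heading N
all 25 alternatives checked — unique.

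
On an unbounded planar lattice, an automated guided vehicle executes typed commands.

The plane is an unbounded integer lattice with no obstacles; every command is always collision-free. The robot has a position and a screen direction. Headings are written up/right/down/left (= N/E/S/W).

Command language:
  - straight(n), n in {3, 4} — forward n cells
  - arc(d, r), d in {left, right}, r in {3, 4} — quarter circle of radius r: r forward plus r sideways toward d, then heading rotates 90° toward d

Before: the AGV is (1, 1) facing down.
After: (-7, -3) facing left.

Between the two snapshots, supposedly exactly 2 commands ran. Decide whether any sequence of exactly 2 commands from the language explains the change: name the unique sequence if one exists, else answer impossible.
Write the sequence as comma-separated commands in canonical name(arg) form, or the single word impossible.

key: order matters: swapping arc(right, 4) and straight(4) lands elsewhere
from: (1, 1) facing down
t=1 arc(right, 4) ⇒ (-3, -3) facing left
t=2 straight(4) ⇒ (-7, -3) facing left
no other 2-command option fits: unique.

arc(right, 4), straight(4)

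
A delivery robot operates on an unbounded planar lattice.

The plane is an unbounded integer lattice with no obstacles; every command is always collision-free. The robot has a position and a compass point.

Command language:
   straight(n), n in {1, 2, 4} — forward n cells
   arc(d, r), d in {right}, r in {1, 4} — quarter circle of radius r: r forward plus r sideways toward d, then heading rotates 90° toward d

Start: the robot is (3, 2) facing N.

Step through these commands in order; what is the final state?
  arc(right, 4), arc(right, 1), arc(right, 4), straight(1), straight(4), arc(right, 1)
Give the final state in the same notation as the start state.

from: (3, 2) facing N
t=1 arc(right, 4) ⇒ (7, 6) facing E
t=2 arc(right, 1) ⇒ (8, 5) facing S
t=3 arc(right, 4) ⇒ (4, 1) facing W
t=4 straight(1) ⇒ (3, 1) facing W
t=5 straight(4) ⇒ (-1, 1) facing W
t=6 arc(right, 1) ⇒ (-2, 2) facing N

(-2, 2) facing N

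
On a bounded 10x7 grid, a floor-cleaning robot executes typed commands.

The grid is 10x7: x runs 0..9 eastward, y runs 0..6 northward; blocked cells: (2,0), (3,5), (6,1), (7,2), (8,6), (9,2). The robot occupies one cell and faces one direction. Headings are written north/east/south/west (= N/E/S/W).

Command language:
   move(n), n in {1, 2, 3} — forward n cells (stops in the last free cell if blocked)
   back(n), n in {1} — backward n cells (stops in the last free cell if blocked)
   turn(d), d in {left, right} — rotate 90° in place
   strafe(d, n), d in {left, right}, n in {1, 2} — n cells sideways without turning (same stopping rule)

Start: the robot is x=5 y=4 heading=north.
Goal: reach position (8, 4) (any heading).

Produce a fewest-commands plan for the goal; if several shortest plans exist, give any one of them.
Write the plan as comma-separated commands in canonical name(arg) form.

strafe(right, 1), strafe(right, 2)

start: x=5 y=4 heading=north
t=1 strafe(right, 1) ⇒ x=6 y=4 heading=north
t=2 strafe(right, 2) ⇒ x=8 y=4 heading=north
shorter routes all fall short; 2 is best.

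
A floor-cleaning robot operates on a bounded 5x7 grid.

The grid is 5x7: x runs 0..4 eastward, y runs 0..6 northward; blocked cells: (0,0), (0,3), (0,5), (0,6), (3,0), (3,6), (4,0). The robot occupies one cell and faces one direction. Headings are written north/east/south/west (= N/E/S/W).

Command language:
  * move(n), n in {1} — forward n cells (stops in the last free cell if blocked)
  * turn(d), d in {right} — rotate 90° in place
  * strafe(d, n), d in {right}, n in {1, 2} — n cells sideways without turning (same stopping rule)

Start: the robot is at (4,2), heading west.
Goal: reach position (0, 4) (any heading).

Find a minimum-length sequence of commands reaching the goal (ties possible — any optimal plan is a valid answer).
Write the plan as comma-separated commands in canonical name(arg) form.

t0: at (4,2), heading west
1. strafe(right, 2) → at (4,4), heading west
2. move(1) → at (3,4), heading west
3. move(1) → at (2,4), heading west
4. move(1) → at (1,4), heading west
5. move(1) → at (0,4), heading west
minimal: 5 command(s), checked below 5.

strafe(right, 2), move(1), move(1), move(1), move(1)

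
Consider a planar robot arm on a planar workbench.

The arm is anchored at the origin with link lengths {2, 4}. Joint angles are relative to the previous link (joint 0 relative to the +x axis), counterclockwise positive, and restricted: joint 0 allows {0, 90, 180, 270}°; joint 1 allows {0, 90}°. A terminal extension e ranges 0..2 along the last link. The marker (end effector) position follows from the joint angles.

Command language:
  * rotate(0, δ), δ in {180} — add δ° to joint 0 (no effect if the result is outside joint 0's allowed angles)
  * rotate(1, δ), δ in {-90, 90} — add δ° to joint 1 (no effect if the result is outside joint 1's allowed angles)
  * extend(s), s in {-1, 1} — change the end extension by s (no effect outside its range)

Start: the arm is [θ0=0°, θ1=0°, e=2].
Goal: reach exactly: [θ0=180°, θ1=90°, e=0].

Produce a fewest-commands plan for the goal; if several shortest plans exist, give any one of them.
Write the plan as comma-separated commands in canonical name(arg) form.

extend(-1), extend(-1), rotate(1, 90), rotate(0, 180)

begin: [θ0=0°, θ1=0°, e=2]
step 1 (extend(-1)): [θ0=0°, θ1=0°, e=1]
step 2 (extend(-1)): [θ0=0°, θ1=0°, e=0]
step 3 (rotate(1, 90)): [θ0=0°, θ1=90°, e=0]
step 4 (rotate(0, 180)): [θ0=180°, θ1=90°, e=0]
no 3-step plan works, so 4 is optimal.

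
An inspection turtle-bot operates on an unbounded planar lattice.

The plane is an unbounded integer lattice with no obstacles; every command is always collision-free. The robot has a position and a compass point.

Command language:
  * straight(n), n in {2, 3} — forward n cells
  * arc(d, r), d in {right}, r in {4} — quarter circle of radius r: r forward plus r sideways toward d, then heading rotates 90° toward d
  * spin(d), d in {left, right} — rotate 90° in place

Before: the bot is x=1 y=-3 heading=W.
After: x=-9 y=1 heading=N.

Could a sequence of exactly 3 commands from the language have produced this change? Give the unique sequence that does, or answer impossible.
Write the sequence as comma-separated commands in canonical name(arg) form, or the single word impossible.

key: cell and facing (now N) both changed — the 3 commands mix motion and turning
start: x=1 y=-3 heading=W
[1] after straight(3): x=-2 y=-3 heading=W
[2] after straight(3): x=-5 y=-3 heading=W
[3] after arc(right, 4): x=-9 y=1 heading=N
no other 3-command option fits: unique.

straight(3), straight(3), arc(right, 4)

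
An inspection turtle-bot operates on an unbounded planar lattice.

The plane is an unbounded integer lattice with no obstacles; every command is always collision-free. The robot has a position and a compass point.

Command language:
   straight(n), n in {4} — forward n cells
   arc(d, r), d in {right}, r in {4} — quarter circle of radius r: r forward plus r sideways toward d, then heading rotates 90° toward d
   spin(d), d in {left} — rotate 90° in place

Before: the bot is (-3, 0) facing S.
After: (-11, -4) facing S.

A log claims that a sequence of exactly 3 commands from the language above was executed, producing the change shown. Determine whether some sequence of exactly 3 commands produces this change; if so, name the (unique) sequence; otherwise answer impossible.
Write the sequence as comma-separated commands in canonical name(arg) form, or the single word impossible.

arc(right, 4), straight(4), spin(left)

key: still facing S at the end — net rotation zero over 3 steps
initial: (-3, 0) facing S
t=1 arc(right, 4) ⇒ (-7, -4) facing W
t=2 straight(4) ⇒ (-11, -4) facing W
t=3 spin(left) ⇒ (-11, -4) facing S
all 27 alternatives checked — unique.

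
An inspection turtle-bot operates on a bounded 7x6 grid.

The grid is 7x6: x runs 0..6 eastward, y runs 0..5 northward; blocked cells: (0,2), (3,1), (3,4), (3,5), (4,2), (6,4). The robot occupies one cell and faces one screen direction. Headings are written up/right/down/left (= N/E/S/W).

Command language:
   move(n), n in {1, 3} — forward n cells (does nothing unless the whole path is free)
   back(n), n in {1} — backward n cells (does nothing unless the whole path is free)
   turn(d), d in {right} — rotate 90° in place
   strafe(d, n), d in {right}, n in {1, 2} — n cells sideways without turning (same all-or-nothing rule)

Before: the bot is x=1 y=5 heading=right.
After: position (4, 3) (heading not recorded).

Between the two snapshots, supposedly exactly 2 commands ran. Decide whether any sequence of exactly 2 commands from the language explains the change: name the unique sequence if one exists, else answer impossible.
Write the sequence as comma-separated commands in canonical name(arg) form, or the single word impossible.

key: running move(3) before strafe(right, 2) would end elsewhere — order is forced
initial: x=1 y=5 heading=right
1. strafe(right, 2) → x=1 y=3 heading=right
2. move(3) → x=4 y=3 heading=right
uniquely the one of 36 2-step routes that fits.

strafe(right, 2), move(3)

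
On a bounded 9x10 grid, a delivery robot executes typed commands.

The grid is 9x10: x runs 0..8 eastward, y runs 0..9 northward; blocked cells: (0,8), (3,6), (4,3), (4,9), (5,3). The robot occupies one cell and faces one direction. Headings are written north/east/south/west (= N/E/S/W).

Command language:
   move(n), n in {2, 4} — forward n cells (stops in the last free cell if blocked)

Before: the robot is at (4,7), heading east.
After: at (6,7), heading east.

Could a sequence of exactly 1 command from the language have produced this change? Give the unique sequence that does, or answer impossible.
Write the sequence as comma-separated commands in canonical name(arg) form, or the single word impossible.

key: still facing E — the one step turns nothing
initial: at (4,7), heading east
[1] after move(2): at (6,7), heading east
no rival 1-sequence matches.

move(2)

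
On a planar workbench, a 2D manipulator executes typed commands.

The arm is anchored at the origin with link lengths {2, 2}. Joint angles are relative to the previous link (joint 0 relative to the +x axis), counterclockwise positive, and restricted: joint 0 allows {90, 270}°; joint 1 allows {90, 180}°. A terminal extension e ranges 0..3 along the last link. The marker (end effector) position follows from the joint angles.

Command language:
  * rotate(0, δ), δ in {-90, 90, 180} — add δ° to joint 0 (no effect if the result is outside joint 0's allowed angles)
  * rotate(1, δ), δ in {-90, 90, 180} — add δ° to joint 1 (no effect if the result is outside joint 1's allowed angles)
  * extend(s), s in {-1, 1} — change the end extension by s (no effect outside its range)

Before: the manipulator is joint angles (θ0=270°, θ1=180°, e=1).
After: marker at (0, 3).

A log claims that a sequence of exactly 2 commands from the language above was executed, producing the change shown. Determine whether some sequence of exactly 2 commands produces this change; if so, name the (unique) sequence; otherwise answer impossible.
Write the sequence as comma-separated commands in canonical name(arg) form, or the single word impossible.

extend(1), extend(1)

start: joint angles (θ0=270°, θ1=180°, e=1)
[1] after extend(1): joint angles (θ0=270°, θ1=180°, e=2)
[2] after extend(1): joint angles (θ0=270°, θ1=180°, e=3)
no rival 2-sequence matches.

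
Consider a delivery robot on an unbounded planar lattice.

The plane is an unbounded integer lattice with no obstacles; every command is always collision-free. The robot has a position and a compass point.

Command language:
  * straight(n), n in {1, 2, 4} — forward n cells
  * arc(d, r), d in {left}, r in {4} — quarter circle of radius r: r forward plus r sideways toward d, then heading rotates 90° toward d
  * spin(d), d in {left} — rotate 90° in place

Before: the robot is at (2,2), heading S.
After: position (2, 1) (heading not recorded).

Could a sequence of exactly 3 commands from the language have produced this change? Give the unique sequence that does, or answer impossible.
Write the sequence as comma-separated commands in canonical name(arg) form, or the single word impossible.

key: running spin(left) before straight(1) would end elsewhere — order is forced
begin: at (2,2), heading S
t=1 straight(1) ⇒ at (2,1), heading S
t=2 spin(left) ⇒ at (2,1), heading E
t=3 spin(left) ⇒ at (2,1), heading N
uniquely the one of 125 3-step routes that fits.

straight(1), spin(left), spin(left)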